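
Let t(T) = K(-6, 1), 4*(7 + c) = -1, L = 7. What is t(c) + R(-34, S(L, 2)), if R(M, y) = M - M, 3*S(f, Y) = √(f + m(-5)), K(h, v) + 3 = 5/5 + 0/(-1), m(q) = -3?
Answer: -2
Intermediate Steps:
K(h, v) = -2 (K(h, v) = -3 + (5/5 + 0/(-1)) = -3 + (5*(⅕) + 0*(-1)) = -3 + (1 + 0) = -3 + 1 = -2)
S(f, Y) = √(-3 + f)/3 (S(f, Y) = √(f - 3)/3 = √(-3 + f)/3)
R(M, y) = 0
c = -29/4 (c = -7 + (¼)*(-1) = -7 - ¼ = -29/4 ≈ -7.2500)
t(T) = -2
t(c) + R(-34, S(L, 2)) = -2 + 0 = -2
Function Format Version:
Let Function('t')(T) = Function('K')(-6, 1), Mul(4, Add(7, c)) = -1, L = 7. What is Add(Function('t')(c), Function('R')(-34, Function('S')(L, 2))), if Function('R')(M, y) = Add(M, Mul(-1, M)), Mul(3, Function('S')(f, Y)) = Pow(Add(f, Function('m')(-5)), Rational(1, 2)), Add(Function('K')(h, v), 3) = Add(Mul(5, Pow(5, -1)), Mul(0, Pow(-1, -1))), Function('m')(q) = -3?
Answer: -2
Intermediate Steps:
Function('K')(h, v) = -2 (Function('K')(h, v) = Add(-3, Add(Mul(5, Pow(5, -1)), Mul(0, Pow(-1, -1)))) = Add(-3, Add(Mul(5, Rational(1, 5)), Mul(0, -1))) = Add(-3, Add(1, 0)) = Add(-3, 1) = -2)
Function('S')(f, Y) = Mul(Rational(1, 3), Pow(Add(-3, f), Rational(1, 2))) (Function('S')(f, Y) = Mul(Rational(1, 3), Pow(Add(f, -3), Rational(1, 2))) = Mul(Rational(1, 3), Pow(Add(-3, f), Rational(1, 2))))
Function('R')(M, y) = 0
c = Rational(-29, 4) (c = Add(-7, Mul(Rational(1, 4), -1)) = Add(-7, Rational(-1, 4)) = Rational(-29, 4) ≈ -7.2500)
Function('t')(T) = -2
Add(Function('t')(c), Function('R')(-34, Function('S')(L, 2))) = Add(-2, 0) = -2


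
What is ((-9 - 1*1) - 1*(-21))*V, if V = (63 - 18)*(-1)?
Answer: -495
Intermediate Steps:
V = -45 (V = 45*(-1) = -45)
((-9 - 1*1) - 1*(-21))*V = ((-9 - 1*1) - 1*(-21))*(-45) = ((-9 - 1) + 21)*(-45) = (-10 + 21)*(-45) = 11*(-45) = -495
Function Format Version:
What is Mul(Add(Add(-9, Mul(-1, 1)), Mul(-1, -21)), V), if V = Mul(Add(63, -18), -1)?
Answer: -495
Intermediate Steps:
V = -45 (V = Mul(45, -1) = -45)
Mul(Add(Add(-9, Mul(-1, 1)), Mul(-1, -21)), V) = Mul(Add(Add(-9, Mul(-1, 1)), Mul(-1, -21)), -45) = Mul(Add(Add(-9, -1), 21), -45) = Mul(Add(-10, 21), -45) = Mul(11, -45) = -495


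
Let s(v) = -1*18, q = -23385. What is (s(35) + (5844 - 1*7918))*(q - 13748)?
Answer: 77682236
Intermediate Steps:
s(v) = -18
(s(35) + (5844 - 1*7918))*(q - 13748) = (-18 + (5844 - 1*7918))*(-23385 - 13748) = (-18 + (5844 - 7918))*(-37133) = (-18 - 2074)*(-37133) = -2092*(-37133) = 77682236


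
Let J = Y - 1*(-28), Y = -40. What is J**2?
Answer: 144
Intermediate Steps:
J = -12 (J = -40 - 1*(-28) = -40 + 28 = -12)
J**2 = (-12)**2 = 144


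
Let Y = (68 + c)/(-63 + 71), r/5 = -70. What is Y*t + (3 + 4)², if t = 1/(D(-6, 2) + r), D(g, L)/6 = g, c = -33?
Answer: 151277/3088 ≈ 48.989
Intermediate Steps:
D(g, L) = 6*g
r = -350 (r = 5*(-70) = -350)
Y = 35/8 (Y = (68 - 33)/(-63 + 71) = 35/8 ≈ 4.3750)
t = -1/386 (t = 1/(6*(-6) - 350) = 1/(-36 - 350) = 1/(-386) = -1/386 ≈ -0.0025907)
Y*t + (3 + 4)² = (35/8)*(-1/386) + (3 + 4)² = -35/3088 + 7² = -35/3088 + 49 = 151277/3088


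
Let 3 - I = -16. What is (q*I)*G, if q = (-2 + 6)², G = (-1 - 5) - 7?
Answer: -3952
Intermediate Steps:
G = -13 (G = -6 - 7 = -13)
I = 19 (I = 3 - 1*(-16) = 3 + 16 = 19)
q = 16 (q = 4² = 16)
(q*I)*G = (16*19)*(-13) = 304*(-13) = -3952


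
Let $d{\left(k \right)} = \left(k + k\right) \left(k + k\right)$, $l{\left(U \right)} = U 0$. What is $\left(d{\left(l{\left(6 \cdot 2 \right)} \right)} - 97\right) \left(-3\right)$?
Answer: $291$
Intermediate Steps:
$l{\left(U \right)} = 0$
$d{\left(k \right)} = 4 k^{2}$ ($d{\left(k \right)} = 2 k 2 k = 4 k^{2}$)
$\left(d{\left(l{\left(6 \cdot 2 \right)} \right)} - 97\right) \left(-3\right) = \left(4 \cdot 0^{2} - 97\right) \left(-3\right) = \left(4 \cdot 0 - 97\right) \left(-3\right) = \left(0 - 97\right) \left(-3\right) = \left(-97\right) \left(-3\right) = 291$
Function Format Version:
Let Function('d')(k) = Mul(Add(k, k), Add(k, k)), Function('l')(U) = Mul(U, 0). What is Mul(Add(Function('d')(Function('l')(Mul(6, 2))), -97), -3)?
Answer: 291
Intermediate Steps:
Function('l')(U) = 0
Function('d')(k) = Mul(4, Pow(k, 2)) (Function('d')(k) = Mul(Mul(2, k), Mul(2, k)) = Mul(4, Pow(k, 2)))
Mul(Add(Function('d')(Function('l')(Mul(6, 2))), -97), -3) = Mul(Add(Mul(4, Pow(0, 2)), -97), -3) = Mul(Add(Mul(4, 0), -97), -3) = Mul(Add(0, -97), -3) = Mul(-97, -3) = 291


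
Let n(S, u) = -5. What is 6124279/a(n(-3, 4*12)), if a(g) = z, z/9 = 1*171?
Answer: 6124279/1539 ≈ 3979.4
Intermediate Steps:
z = 1539 (z = 9*(1*171) = 9*171 = 1539)
a(g) = 1539
6124279/a(n(-3, 4*12)) = 6124279/1539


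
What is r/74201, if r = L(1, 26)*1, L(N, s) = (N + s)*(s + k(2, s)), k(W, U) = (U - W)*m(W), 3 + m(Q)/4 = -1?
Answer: -9666/74201 ≈ -0.13027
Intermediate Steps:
m(Q) = -16 (m(Q) = -12 + 4*(-1) = -12 - 4 = -16)
k(W, U) = -16*U + 16*W (k(W, U) = (U - W)*(-16) = -16*U + 16*W)
L(N, s) = (32 - 15*s)*(N + s) (L(N, s) = (N + s)*(s + (-16*s + 16*2)) = (N + s)*(s + (-16*s + 32)) = (N + s)*(s + (32 - 16*s)) = (N + s)*(32 - 15*s) = (32 - 15*s)*(N + s))
r = -9666 (r = (-15*26² + 32*1 + 32*26 - 15*1*26)*1 = (-15*676 + 32 + 832 - 390)*1 = (-10140 + 32 + 832 - 390)*1 = -9666*1 = -9666)
r/74201 = -9666/74201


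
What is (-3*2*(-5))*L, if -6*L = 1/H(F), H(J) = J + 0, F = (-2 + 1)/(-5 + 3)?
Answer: -10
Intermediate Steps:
F = ½ (F = -1/(-2) = -1*(-½) = ½ ≈ 0.50000)
H(J) = J
L = -⅓ (L = -1/(6*½) = -⅙*2 = -⅓ ≈ -0.33333)
(-3*2*(-5))*L = (-3*2*(-5))*(-⅓) = -6*(-5)*(-⅓) = 30*(-⅓) = -10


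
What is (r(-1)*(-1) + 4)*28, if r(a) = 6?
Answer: -56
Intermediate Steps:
(r(-1)*(-1) + 4)*28 = (6*(-1) + 4)*28 = (-6 + 4)*28 = -2*28 = -56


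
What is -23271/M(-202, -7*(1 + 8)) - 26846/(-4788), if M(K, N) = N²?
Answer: -12883/50274 ≈ -0.25626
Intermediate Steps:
-23271/M(-202, -7*(1 + 8)) - 26846/(-4788) = -23271*1/(49*(1 + 8)²) - 26846/(-4788) = -23271/((-7*9)²) - 26846*(-1/4788) = -23271/((-63)²) + 13423/2394 = -23271/3969 + 13423/2394 = -23271*1/3969 + 13423/2394 = -7757/1323 + 13423/2394 = -12883/50274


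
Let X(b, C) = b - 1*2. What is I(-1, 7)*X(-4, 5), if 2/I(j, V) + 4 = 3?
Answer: 12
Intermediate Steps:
X(b, C) = -2 + b (X(b, C) = b - 2 = -2 + b)
I(j, V) = -2 (I(j, V) = 2/(-4 + 3) = 2/(-1) = 2*(-1) = -2)
I(-1, 7)*X(-4, 5) = -2*(-2 - 4) = -2*(-6) = 12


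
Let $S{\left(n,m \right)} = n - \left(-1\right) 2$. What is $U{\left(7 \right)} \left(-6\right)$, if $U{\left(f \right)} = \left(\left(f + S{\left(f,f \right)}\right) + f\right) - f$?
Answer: $-96$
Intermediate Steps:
$S{\left(n,m \right)} = 2 + n$ ($S{\left(n,m \right)} = n - -2 = n + 2 = 2 + n$)
$U{\left(f \right)} = 2 + 2 f$ ($U{\left(f \right)} = \left(\left(f + \left(2 + f\right)\right) + f\right) - f = \left(\left(2 + 2 f\right) + f\right) - f = \left(2 + 3 f\right) - f = 2 + 2 f$)
$U{\left(7 \right)} \left(-6\right) = \left(2 + 2 \cdot 7\right) \left(-6\right) = \left(2 + 14\right) \left(-6\right) = 16 \left(-6\right) = -96$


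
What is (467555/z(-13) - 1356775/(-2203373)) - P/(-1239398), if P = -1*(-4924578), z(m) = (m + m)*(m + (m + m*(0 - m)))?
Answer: 134036400966949805/1384544037353178 ≈ 96.809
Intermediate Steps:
z(m) = 2*m*(-m**2 + 2*m) (z(m) = (2*m)*(m + (m + m*(-m))) = (2*m)*(m + (m - m**2)) = (2*m)*(-m**2 + 2*m) = 2*m*(-m**2 + 2*m))
P = 4924578
(467555/z(-13) - 1356775/(-2203373)) - P/(-1239398) = (467555/((2*(-13)**2*(2 - 1*(-13)))) - 1356775/(-2203373)) - 4924578/(-1239398) = (467555/((2*169*(2 + 13))) - 1356775*(-1/2203373)) - 4924578*(-1)/1239398 = (467555/((2*169*15)) + 1356775/2203373) - 1*(-2462289/619699) = (467555/5070 + 1356775/2203373) + 2462289/619699 = (467555*(1/5070) + 1356775/2203373) + 2462289/619699 = (93511/1014 + 1356775/2203373) + 2462289/619699 = 207415382453/2234220222 + 2462289/619699 = 134036400966949805/1384544037353178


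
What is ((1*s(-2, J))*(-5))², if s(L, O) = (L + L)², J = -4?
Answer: 6400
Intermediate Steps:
s(L, O) = 4*L² (s(L, O) = (2*L)² = 4*L²)
((1*s(-2, J))*(-5))² = ((1*(4*(-2)²))*(-5))² = ((1*(4*4))*(-5))² = ((1*16)*(-5))² = (16*(-5))² = (-80)² = 6400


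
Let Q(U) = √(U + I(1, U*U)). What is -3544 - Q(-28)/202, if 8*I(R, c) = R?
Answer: -3544 - I*√446/808 ≈ -3544.0 - 0.026137*I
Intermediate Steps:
I(R, c) = R/8
Q(U) = √(⅛ + U) (Q(U) = √(U + (⅛)*1) = √(U + ⅛) = √(⅛ + U))
-3544 - Q(-28)/202 = -3544 - √(2 + 16*(-28))/4/202 = -3544 - √(2 - 448)/4/202 = -3544 - √(-446)/4/202 = -3544 - (I*√446)/4/202 = -3544 - I*√446/4/202 = -3544 - I*√446/808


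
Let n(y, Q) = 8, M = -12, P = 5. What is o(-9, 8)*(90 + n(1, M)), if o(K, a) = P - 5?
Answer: 0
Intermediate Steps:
o(K, a) = 0 (o(K, a) = 5 - 5 = 0)
o(-9, 8)*(90 + n(1, M)) = 0*(90 + 8) = 0*98 = 0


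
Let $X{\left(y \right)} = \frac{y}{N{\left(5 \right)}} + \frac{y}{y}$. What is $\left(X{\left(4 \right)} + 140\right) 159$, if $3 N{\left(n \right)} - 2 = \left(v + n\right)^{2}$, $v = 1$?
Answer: $\frac{426915}{19} \approx 22469.0$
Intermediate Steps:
$N{\left(n \right)} = \frac{2}{3} + \frac{\left(1 + n\right)^{2}}{3}$
$X{\left(y \right)} = 1 + \frac{3 y}{38}$ ($X{\left(y \right)} = \frac{y}{\frac{2}{3} + \frac{\left(1 + 5\right)^{2}}{3}} + \frac{y}{y} = \frac{y}{\frac{2}{3} + \frac{6^{2}}{3}} + 1 = \frac{y}{\frac{2}{3} + \frac{1}{3} \cdot 36} + 1 = \frac{y}{\frac{2}{3} + 12} + 1 = \frac{y}{\frac{38}{3}} + 1 = y \frac{3}{38} + 1 = \frac{3 y}{38} + 1 = 1 + \frac{3 y}{38}$)
$\left(X{\left(4 \right)} + 140\right) 159 = \left(\left(1 + \frac{3}{38} \cdot 4\right) + 140\right) 159 = \left(\left(1 + \frac{6}{19}\right) + 140\right) 159 = \left(\frac{25}{19} + 140\right) 159 = \frac{2685}{19} \cdot 159 = \frac{426915}{19}$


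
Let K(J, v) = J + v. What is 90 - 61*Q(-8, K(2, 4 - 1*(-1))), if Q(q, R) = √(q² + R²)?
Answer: 90 - 61*√113 ≈ -558.44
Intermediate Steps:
Q(q, R) = √(R² + q²)
90 - 61*Q(-8, K(2, 4 - 1*(-1))) = 90 - 61*√((2 + (4 - 1*(-1)))² + (-8)²) = 90 - 61*√((2 + (4 + 1))² + 64) = 90 - 61*√((2 + 5)² + 64) = 90 - 61*√(7² + 64) = 90 - 61*√(49 + 64) = 90 - 61*√113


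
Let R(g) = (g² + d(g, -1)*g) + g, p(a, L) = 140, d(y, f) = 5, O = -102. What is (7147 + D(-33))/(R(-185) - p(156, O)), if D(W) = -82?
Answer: 1413/6595 ≈ 0.21425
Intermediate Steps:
R(g) = g² + 6*g (R(g) = (g² + 5*g) + g = g² + 6*g)
(7147 + D(-33))/(R(-185) - p(156, O)) = (7147 - 82)/(-185*(6 - 185) - 1*140) = 7065/(-185*(-179) - 140) = 7065/(33115 - 140) = 7065/32975 = 7065*(1/32975) = 1413/6595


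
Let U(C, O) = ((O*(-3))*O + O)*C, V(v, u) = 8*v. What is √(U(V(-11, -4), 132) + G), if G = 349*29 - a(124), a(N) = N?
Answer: √4598317 ≈ 2144.4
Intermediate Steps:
U(C, O) = C*(O - 3*O²) (U(C, O) = ((-3*O)*O + O)*C = (-3*O² + O)*C = (O - 3*O²)*C = C*(O - 3*O²))
G = 9997 (G = 349*29 - 1*124 = 10121 - 124 = 9997)
√(U(V(-11, -4), 132) + G) = √((8*(-11))*132*(1 - 3*132) + 9997) = √(-88*132*(1 - 396) + 9997) = √(-88*132*(-395) + 9997) = √(4588320 + 9997) = √4598317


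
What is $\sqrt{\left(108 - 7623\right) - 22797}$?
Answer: $6 i \sqrt{842} \approx 174.1 i$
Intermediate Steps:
$\sqrt{\left(108 - 7623\right) - 22797} = \sqrt{-7515 - 22797} = \sqrt{-30312} = 6 i \sqrt{842}$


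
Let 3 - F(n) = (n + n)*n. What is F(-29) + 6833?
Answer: 5154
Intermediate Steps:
F(n) = 3 - 2*n² (F(n) = 3 - (n + n)*n = 3 - 2*n*n = 3 - 2*n²)
F(-29) + 6833 = (3 - 2*(-29)²) + 6833 = (3 - 2*841) + 6833 = (3 - 1682) + 6833 = -1679 + 6833 = 5154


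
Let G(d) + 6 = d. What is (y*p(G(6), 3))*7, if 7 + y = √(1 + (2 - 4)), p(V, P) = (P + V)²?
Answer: -441 + 63*I ≈ -441.0 + 63.0*I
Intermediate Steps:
G(d) = -6 + d
y = -7 + I (y = -7 + √(1 + (2 - 4)) = -7 + √(1 - 2) = -7 + √(-1) = -7 + I ≈ -7.0 + 1.0*I)
(y*p(G(6), 3))*7 = ((-7 + I)*(3 + (-6 + 6))²)*7 = ((-7 + I)*(3 + 0)²)*7 = ((-7 + I)*3²)*7 = ((-7 + I)*9)*7 = (-63 + 9*I)*7 = -441 + 63*I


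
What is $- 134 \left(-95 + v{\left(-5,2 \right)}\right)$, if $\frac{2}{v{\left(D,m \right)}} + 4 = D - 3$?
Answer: $\frac{38257}{3} \approx 12752.0$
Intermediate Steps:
$v{\left(D,m \right)} = \frac{2}{-7 + D}$ ($v{\left(D,m \right)} = \frac{2}{-4 + \left(D - 3\right)} = \frac{2}{-4 + \left(-3 + D\right)} = \frac{2}{-7 + D}$)
$- 134 \left(-95 + v{\left(-5,2 \right)}\right) = - 134 \left(-95 + \frac{2}{-7 - 5}\right) = - 134 \left(-95 + \frac{2}{-12}\right) = - 134 \left(-95 + 2 \left(- \frac{1}{12}\right)\right) = - 134 \left(-95 - \frac{1}{6}\right) = \left(-134\right) \left(- \frac{571}{6}\right) = \frac{38257}{3}$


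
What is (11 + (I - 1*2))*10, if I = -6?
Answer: 30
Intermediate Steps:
(11 + (I - 1*2))*10 = (11 + (-6 - 1*2))*10 = (11 + (-6 - 2))*10 = (11 - 8)*10 = 3*10 = 30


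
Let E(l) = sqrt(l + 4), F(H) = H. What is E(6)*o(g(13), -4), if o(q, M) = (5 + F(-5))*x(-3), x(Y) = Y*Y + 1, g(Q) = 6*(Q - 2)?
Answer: 0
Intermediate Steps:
g(Q) = -12 + 6*Q (g(Q) = 6*(-2 + Q) = -12 + 6*Q)
x(Y) = 1 + Y**2 (x(Y) = Y**2 + 1 = 1 + Y**2)
o(q, M) = 0 (o(q, M) = (5 - 5)*(1 + (-3)**2) = 0*(1 + 9) = 0*10 = 0)
E(l) = sqrt(4 + l)
E(6)*o(g(13), -4) = sqrt(4 + 6)*0 = sqrt(10)*0 = 0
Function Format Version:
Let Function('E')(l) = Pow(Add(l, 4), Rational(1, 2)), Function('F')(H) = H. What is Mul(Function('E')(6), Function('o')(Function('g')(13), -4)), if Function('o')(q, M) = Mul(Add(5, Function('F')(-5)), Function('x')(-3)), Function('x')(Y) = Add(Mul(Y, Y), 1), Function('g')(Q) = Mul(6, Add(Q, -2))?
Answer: 0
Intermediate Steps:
Function('g')(Q) = Add(-12, Mul(6, Q)) (Function('g')(Q) = Mul(6, Add(-2, Q)) = Add(-12, Mul(6, Q)))
Function('x')(Y) = Add(1, Pow(Y, 2)) (Function('x')(Y) = Add(Pow(Y, 2), 1) = Add(1, Pow(Y, 2)))
Function('o')(q, M) = 0 (Function('o')(q, M) = Mul(Add(5, -5), Add(1, Pow(-3, 2))) = Mul(0, Add(1, 9)) = Mul(0, 10) = 0)
Function('E')(l) = Pow(Add(4, l), Rational(1, 2))
Mul(Function('E')(6), Function('o')(Function('g')(13), -4)) = Mul(Pow(Add(4, 6), Rational(1, 2)), 0) = Mul(Pow(10, Rational(1, 2)), 0) = 0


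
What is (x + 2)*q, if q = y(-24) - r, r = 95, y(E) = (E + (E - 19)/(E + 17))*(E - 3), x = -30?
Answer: -10840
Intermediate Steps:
y(E) = (-3 + E)*(E + (-19 + E)/(17 + E)) (y(E) = (E + (-19 + E)/(17 + E))*(-3 + E) = (-3 + E)*(E + (-19 + E)/(17 + E)))
q = 2710/7 (q = (57 + (-24)**3 - 73*(-24) + 15*(-24)**2)/(17 - 24) - 1*95 = (57 - 13824 + 1752 + 15*576)/(-7) - 95 = -(57 - 13824 + 1752 + 8640)/7 - 95 = -1/7*(-3375) - 95 = 3375/7 - 95 = 2710/7 ≈ 387.14)
(x + 2)*q = (-30 + 2)*(2710/7) = -28*2710/7 = -10840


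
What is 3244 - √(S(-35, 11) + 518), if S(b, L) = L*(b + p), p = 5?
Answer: 3244 - 2*√47 ≈ 3230.3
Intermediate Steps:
S(b, L) = L*(5 + b) (S(b, L) = L*(b + 5) = L*(5 + b))
3244 - √(S(-35, 11) + 518) = 3244 - √(11*(5 - 35) + 518) = 3244 - √(11*(-30) + 518) = 3244 - √(-330 + 518) = 3244 - √188 = 3244 - 2*√47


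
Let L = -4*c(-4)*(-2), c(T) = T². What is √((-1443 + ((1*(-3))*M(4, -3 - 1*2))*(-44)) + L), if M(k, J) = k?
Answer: I*√787 ≈ 28.054*I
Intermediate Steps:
L = 128 (L = -4*(-4)²*(-2) = -4*16*(-2) = -64*(-2) = 128)
√((-1443 + ((1*(-3))*M(4, -3 - 1*2))*(-44)) + L) = √((-1443 + ((1*(-3))*4)*(-44)) + 128) = √((-1443 - 3*4*(-44)) + 128) = √((-1443 - 12*(-44)) + 128) = √((-1443 + 528) + 128) = √(-915 + 128) = √(-787) = I*√787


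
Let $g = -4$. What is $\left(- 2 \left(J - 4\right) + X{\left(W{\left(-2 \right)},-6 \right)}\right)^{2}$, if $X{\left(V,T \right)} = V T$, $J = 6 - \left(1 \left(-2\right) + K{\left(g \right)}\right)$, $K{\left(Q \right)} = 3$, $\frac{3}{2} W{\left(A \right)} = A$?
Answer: $36$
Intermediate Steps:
$W{\left(A \right)} = \frac{2 A}{3}$
$J = 5$ ($J = 6 - \left(1 \left(-2\right) + 3\right) = 6 - \left(-2 + 3\right) = 6 - 1 = 5$)
$X{\left(V,T \right)} = T V$
$\left(- 2 \left(J - 4\right) + X{\left(W{\left(-2 \right)},-6 \right)}\right)^{2} = \left(- 2 \left(5 - 4\right) - 6 \cdot \frac{2}{3} \left(-2\right)\right)^{2} = \left(\left(-2\right) 1 - -8\right)^{2} = \left(-2 + 8\right)^{2} = 6^{2} = 36$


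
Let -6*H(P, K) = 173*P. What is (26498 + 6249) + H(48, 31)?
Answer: 31363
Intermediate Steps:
H(P, K) = -173*P/6
(26498 + 6249) + H(48, 31) = (26498 + 6249) - 173/6*48 = 32747 - 1384 = 31363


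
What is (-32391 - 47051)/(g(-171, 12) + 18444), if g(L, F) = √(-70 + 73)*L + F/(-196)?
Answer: -17767683563/4124034657 - 164730209*√3/4124034657 ≈ -4.3775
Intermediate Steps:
g(L, F) = -F/196 + L*√3 (g(L, F) = √3*L - F/196 = L*√3 - F/196 = -F/196 + L*√3)
(-32391 - 47051)/(g(-171, 12) + 18444) = (-32391 - 47051)/((-1/196*12 - 171*√3) + 18444) = -79442/((-3/49 - 171*√3) + 18444) = -79442/(903753/49 - 171*√3)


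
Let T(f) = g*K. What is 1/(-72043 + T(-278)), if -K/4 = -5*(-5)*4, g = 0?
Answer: -1/72043 ≈ -1.3881e-5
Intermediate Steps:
K = -400 (K = -4*(-5*(-5))*4 = -100*4 = -4*100 = -400)
T(f) = 0 (T(f) = 0*(-400) = 0)
1/(-72043 + T(-278)) = 1/(-72043 + 0) = 1/(-72043) = -1/72043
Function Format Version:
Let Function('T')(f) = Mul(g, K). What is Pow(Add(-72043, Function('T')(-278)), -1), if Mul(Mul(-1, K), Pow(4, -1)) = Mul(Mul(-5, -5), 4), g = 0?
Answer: Rational(-1, 72043) ≈ -1.3881e-5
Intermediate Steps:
K = -400 (K = Mul(-4, Mul(Mul(-5, -5), 4)) = Mul(-4, Mul(25, 4)) = Mul(-4, 100) = -400)
Function('T')(f) = 0 (Function('T')(f) = Mul(0, -400) = 0)
Pow(Add(-72043, Function('T')(-278)), -1) = Pow(Add(-72043, 0), -1) = Pow(-72043, -1) = Rational(-1, 72043)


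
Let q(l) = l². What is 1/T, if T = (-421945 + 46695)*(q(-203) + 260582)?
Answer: -1/113247072750 ≈ -8.8303e-12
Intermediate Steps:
T = -113247072750 (T = (-421945 + 46695)*((-203)² + 260582) = -375250*(41209 + 260582) = -375250*301791 = -113247072750)
1/T = 1/(-113247072750) = -1/113247072750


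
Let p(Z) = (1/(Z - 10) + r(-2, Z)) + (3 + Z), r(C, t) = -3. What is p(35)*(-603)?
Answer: -528228/25 ≈ -21129.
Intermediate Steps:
p(Z) = Z + 1/(-10 + Z) (p(Z) = (1/(Z - 10) - 3) + (3 + Z) = (1/(-10 + Z) - 3) + (3 + Z) = (-3 + 1/(-10 + Z)) + (3 + Z) = Z + 1/(-10 + Z))
p(35)*(-603) = ((1 + 35**2 - 10*35)/(-10 + 35))*(-603) = ((1 + 1225 - 350)/25)*(-603) = ((1/25)*876)*(-603) = (876/25)*(-603) = -528228/25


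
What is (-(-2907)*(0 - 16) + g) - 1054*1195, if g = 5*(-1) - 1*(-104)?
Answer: -1305943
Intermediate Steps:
g = 99 (g = -5 + 104 = 99)
(-(-2907)*(0 - 16) + g) - 1054*1195 = (-(-2907)*(0 - 16) + 99) - 1054*1195 = (-(-2907)*(-16) + 99) - 1*1259530 = (-323*144 + 99) - 1259530 = (-46512 + 99) - 1259530 = -46413 - 1259530 = -1305943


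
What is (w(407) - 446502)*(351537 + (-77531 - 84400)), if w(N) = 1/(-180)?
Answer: -2539783777961/30 ≈ -8.4659e+10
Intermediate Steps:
w(N) = -1/180
(w(407) - 446502)*(351537 + (-77531 - 84400)) = (-1/180 - 446502)*(351537 + (-77531 - 84400)) = -80370361*(351537 - 161931)/180 = -80370361/180*189606 = -2539783777961/30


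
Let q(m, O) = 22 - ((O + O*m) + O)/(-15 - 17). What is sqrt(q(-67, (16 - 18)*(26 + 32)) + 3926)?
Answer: sqrt(66938)/4 ≈ 64.681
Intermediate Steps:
q(m, O) = 22 + O/16 + O*m/32 (q(m, O) = 22 - (2*O + O*m)/(-32) = 22 - (2*O + O*m)*(-1)/32 = 22 - (-O/16 - O*m/32) = 22 + (O/16 + O*m/32) = 22 + O/16 + O*m/32)
sqrt(q(-67, (16 - 18)*(26 + 32)) + 3926) = sqrt((22 + ((16 - 18)*(26 + 32))/16 + (1/32)*((16 - 18)*(26 + 32))*(-67)) + 3926) = sqrt((22 + (-2*58)/16 + (1/32)*(-2*58)*(-67)) + 3926) = sqrt((22 + (1/16)*(-116) + (1/32)*(-116)*(-67)) + 3926) = sqrt((22 - 29/4 + 1943/8) + 3926) = sqrt(2061/8 + 3926) = sqrt(33469/8) = sqrt(66938)/4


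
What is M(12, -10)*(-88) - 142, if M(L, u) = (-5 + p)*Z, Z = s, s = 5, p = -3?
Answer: 3378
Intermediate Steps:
Z = 5
M(L, u) = -40 (M(L, u) = (-5 - 3)*5 = -8*5 = -40)
M(12, -10)*(-88) - 142 = -40*(-88) - 142 = 3520 - 142 = 3378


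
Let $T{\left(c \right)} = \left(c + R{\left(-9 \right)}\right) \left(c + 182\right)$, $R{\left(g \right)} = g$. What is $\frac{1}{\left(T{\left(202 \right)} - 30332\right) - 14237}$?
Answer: $\frac{1}{29543} \approx 3.3849 \cdot 10^{-5}$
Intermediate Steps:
$T{\left(c \right)} = \left(-9 + c\right) \left(182 + c\right)$ ($T{\left(c \right)} = \left(c - 9\right) \left(c + 182\right) = \left(-9 + c\right) \left(182 + c\right)$)
$\frac{1}{\left(T{\left(202 \right)} - 30332\right) - 14237} = \frac{1}{\left(\left(-1638 + 202^{2} + 173 \cdot 202\right) - 30332\right) - 14237} = \frac{1}{\left(\left(-1638 + 40804 + 34946\right) - 30332\right) - 14237} = \frac{1}{\left(74112 - 30332\right) - 14237} = \frac{1}{43780 - 14237} = \frac{1}{29543}$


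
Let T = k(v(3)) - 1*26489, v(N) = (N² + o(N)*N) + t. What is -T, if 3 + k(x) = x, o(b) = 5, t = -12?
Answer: 26480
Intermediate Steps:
v(N) = -12 + N² + 5*N (v(N) = (N² + 5*N) - 12 = -12 + N² + 5*N)
k(x) = -3 + x
T = -26480 (T = (-3 + (-12 + 3² + 5*3)) - 1*26489 = (-3 + (-12 + 9 + 15)) - 26489 = (-3 + 12) - 26489 = 9 - 26489 = -26480)
-T = -1*(-26480) = 26480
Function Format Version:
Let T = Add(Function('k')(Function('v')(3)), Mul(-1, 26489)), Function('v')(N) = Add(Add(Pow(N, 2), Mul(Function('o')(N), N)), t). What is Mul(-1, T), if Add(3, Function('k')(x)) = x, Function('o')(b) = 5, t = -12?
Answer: 26480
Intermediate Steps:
Function('v')(N) = Add(-12, Pow(N, 2), Mul(5, N)) (Function('v')(N) = Add(Add(Pow(N, 2), Mul(5, N)), -12) = Add(-12, Pow(N, 2), Mul(5, N)))
Function('k')(x) = Add(-3, x)
T = -26480 (T = Add(Add(-3, Add(-12, Pow(3, 2), Mul(5, 3))), Mul(-1, 26489)) = Add(Add(-3, Add(-12, 9, 15)), -26489) = Add(Add(-3, 12), -26489) = Add(9, -26489) = -26480)
Mul(-1, T) = Mul(-1, -26480) = 26480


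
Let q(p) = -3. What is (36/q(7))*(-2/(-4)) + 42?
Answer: 36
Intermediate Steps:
(36/q(7))*(-2/(-4)) + 42 = (36/(-3))*(-2/(-4)) + 42 = (36*(-⅓))*(-2*(-¼)) + 42 = -12*½ + 42 = -6 + 42 = 36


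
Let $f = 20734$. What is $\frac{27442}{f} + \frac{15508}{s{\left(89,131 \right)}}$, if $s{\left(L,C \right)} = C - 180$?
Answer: $- \frac{22871301}{72569} \approx -315.17$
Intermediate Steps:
$s{\left(L,C \right)} = -180 + C$
$\frac{27442}{f} + \frac{15508}{s{\left(89,131 \right)}} = \frac{27442}{20734} + \frac{15508}{-180 + 131} = 27442 \cdot \frac{1}{20734} + \frac{15508}{-49} = \frac{13721}{10367} + 15508 \left(- \frac{1}{49}\right) = \frac{13721}{10367} - \frac{15508}{49} = - \frac{22871301}{72569}$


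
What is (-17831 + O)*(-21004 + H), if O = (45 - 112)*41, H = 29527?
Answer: -175386294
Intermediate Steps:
O = -2747 (O = -67*41 = -2747)
(-17831 + O)*(-21004 + H) = (-17831 - 2747)*(-21004 + 29527) = -20578*8523 = -175386294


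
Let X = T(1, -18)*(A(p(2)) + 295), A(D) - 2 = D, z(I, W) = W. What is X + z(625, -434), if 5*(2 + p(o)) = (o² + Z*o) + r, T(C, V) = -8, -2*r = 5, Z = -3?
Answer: -13934/5 ≈ -2786.8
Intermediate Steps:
r = -5/2 (r = -½*5 = -5/2 ≈ -2.5000)
p(o) = -5/2 - 3*o/5 + o²/5 (p(o) = -2 + ((o² - 3*o) - 5/2)/5 = -2 + (-5/2 + o² - 3*o)/5 = -2 + (-½ - 3*o/5 + o²/5) = -5/2 - 3*o/5 + o²/5)
A(D) = 2 + D
X = -11764/5 (X = -8*((2 + (-5/2 - ⅗*2 + (⅕)*2²)) + 295) = -8*((2 + (-5/2 - 6/5 + (⅕)*4)) + 295) = -8*((2 + (-5/2 - 6/5 + ⅘)) + 295) = -8*((2 - 29/10) + 295) = -8*(-9/10 + 295) = -8*2941/10 = -11764/5 ≈ -2352.8)
X + z(625, -434) = -11764/5 - 434 = -13934/5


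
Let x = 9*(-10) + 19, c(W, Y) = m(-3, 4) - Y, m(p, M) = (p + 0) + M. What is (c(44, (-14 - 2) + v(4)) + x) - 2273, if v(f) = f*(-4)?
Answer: -2311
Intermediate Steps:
v(f) = -4*f
m(p, M) = M + p (m(p, M) = p + M = M + p)
c(W, Y) = 1 - Y (c(W, Y) = (4 - 3) - Y = 1 - Y)
x = -71 (x = -90 + 19 = -71)
(c(44, (-14 - 2) + v(4)) + x) - 2273 = ((1 - ((-14 - 2) - 4*4)) - 71) - 2273 = ((1 - (-16 - 16)) - 71) - 2273 = ((1 - 1*(-32)) - 71) - 2273 = ((1 + 32) - 71) - 2273 = (33 - 71) - 2273 = -38 - 2273 = -2311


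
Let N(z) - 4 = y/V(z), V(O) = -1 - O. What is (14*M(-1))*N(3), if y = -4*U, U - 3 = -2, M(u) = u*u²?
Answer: -70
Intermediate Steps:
M(u) = u³
U = 1 (U = 3 - 2 = 1)
y = -4 (y = -4*1 = -4)
N(z) = 4 - 4/(-1 - z)
(14*M(-1))*N(3) = (14*(-1)³)*(4*(2 + 3)/(1 + 3)) = (14*(-1))*(4*5/4) = -56*5/4 = -14*5 = -70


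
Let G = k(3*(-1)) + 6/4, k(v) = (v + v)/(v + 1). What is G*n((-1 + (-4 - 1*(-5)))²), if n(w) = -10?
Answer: -45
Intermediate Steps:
k(v) = 2*v/(1 + v) (k(v) = (2*v)/(1 + v) = 2*v/(1 + v))
G = 9/2 (G = 2*(3*(-1))/(1 + 3*(-1)) + 6/4 = 2*(-3)/(1 - 3) + 6*(¼) = 2*(-3)/(-2) + 3/2 = 2*(-3)*(-½) + 3/2 = 3 + 3/2 = 9/2 ≈ 4.5000)
G*n((-1 + (-4 - 1*(-5)))²) = (9/2)*(-10) = -45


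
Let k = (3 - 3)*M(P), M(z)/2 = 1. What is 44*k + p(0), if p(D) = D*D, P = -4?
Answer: 0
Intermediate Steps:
M(z) = 2 (M(z) = 2*1 = 2)
k = 0 (k = (3 - 3)*2 = 0*2 = 0)
p(D) = D²
44*k + p(0) = 44*0 + 0² = 0 + 0 = 0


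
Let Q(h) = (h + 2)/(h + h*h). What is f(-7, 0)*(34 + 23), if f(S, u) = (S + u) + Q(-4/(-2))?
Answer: -361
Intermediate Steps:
Q(h) = (2 + h)/(h + h²)
f(S, u) = ⅔ + S + u (f(S, u) = (S + u) + (2 - 4/(-2))/(((-4/(-2)))*(1 - 4/(-2))) = (S + u) + (2 - 4*(-½))/(((-4*(-½)))*(1 - 4*(-½))) = (S + u) + (2 + 2)/(2*(1 + 2)) = (S + u) + (½)*4/3 = (S + u) + (½)*(⅓)*4 = (S + u) + ⅔ = ⅔ + S + u)
f(-7, 0)*(34 + 23) = (⅔ - 7 + 0)*(34 + 23) = -19/3*57 = -361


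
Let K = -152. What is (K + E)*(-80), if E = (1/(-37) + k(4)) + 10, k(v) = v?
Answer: 408560/37 ≈ 11042.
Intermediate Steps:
E = 517/37 (E = (1/(-37) + 4) + 10 = (-1/37 + 4) + 10 = 147/37 + 10 = 517/37 ≈ 13.973)
(K + E)*(-80) = (-152 + 517/37)*(-80) = -5107/37*(-80) = 408560/37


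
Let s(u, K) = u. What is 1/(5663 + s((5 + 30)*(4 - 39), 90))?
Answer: 1/4438 ≈ 0.00022533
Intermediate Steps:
1/(5663 + s((5 + 30)*(4 - 39), 90)) = 1/(5663 + (5 + 30)*(4 - 39)) = 1/(5663 + 35*(-35)) = 1/(5663 - 1225) = 1/4438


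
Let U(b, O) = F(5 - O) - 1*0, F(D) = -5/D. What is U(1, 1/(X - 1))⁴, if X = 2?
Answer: 625/256 ≈ 2.4414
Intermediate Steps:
U(b, O) = -5/(5 - O) (U(b, O) = -5/(5 - O) - 1*0 = -5/(5 - O) + 0 = -5/(5 - O))
U(1, 1/(X - 1))⁴ = (5/(-5 + 1/(2 - 1)))⁴ = (5/(-5 + 1/1))⁴ = (5/(-5 + 1))⁴ = (5/(-4))⁴ = (5*(-¼))⁴ = (-5/4)⁴ = 625/256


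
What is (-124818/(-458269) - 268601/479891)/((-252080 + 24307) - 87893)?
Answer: 63192476831/69421004300225214 ≈ 9.1028e-7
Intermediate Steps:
(-124818/(-458269) - 268601/479891)/((-252080 + 24307) - 87893) = (-124818*(-1/458269) - 268601*1/479891)/(-227773 - 87893) = (124818/458269 - 268601/479891)/(-315666) = -63192476831/219919168679*(-1/315666) = 63192476831/69421004300225214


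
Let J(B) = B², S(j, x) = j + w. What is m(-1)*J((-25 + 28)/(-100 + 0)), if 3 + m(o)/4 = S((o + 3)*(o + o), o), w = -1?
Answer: -18/625 ≈ -0.028800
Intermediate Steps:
S(j, x) = -1 + j (S(j, x) = j - 1 = -1 + j)
m(o) = -16 + 8*o*(3 + o) (m(o) = -12 + 4*(-1 + (o + 3)*(o + o)) = -12 + 4*(-1 + (3 + o)*(2*o)) = -12 + 4*(-1 + 2*o*(3 + o)) = -12 + (-4 + 8*o*(3 + o)) = -16 + 8*o*(3 + o))
m(-1)*J((-25 + 28)/(-100 + 0)) = (-16 + 8*(-1)*(3 - 1))*((-25 + 28)/(-100 + 0))² = (-16 + 8*(-1)*2)*(3/(-100))² = (-16 - 16)*(3*(-1/100))² = -32*(-3/100)² = -32*9/10000 = -18/625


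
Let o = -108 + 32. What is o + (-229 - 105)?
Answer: -410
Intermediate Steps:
o = -76
o + (-229 - 105) = -76 + (-229 - 105) = -76 - 334 = -410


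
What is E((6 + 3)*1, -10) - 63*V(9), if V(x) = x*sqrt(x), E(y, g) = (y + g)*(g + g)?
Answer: -1681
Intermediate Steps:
E(y, g) = 2*g*(g + y) (E(y, g) = (g + y)*(2*g) = 2*g*(g + y))
V(x) = x**(3/2)
E((6 + 3)*1, -10) - 63*V(9) = 2*(-10)*(-10 + (6 + 3)*1) - 63*9**(3/2) = 2*(-10)*(-10 + 9*1) - 63*27 = 2*(-10)*(-10 + 9) - 1701 = 2*(-10)*(-1) - 1701 = 20 - 1701 = -1681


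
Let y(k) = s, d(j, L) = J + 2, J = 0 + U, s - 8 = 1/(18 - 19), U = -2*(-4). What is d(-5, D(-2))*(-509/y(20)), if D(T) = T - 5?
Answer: -5090/7 ≈ -727.14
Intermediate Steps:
U = 8
s = 7 (s = 8 + 1/(18 - 19) = 8 + 1/(-1) = 8 - 1 = 7)
J = 8 (J = 0 + 8 = 8)
D(T) = -5 + T
d(j, L) = 10 (d(j, L) = 8 + 2 = 10)
y(k) = 7
d(-5, D(-2))*(-509/y(20)) = 10*(-509/7) = -5090/7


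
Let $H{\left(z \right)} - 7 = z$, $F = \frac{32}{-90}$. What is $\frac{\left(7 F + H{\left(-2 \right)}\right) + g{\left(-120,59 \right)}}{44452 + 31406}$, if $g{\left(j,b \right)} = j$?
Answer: $- \frac{5287}{3413610} \approx -0.0015488$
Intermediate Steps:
$F = - \frac{16}{45}$ ($F = 32 \left(- \frac{1}{90}\right) = - \frac{16}{45} \approx -0.35556$)
$H{\left(z \right)} = 7 + z$
$\frac{\left(7 F + H{\left(-2 \right)}\right) + g{\left(-120,59 \right)}}{44452 + 31406} = \frac{\left(7 \left(- \frac{16}{45}\right) + \left(7 - 2\right)\right) - 120}{44452 + 31406} = \frac{\left(- \frac{112}{45} + 5\right) - 120}{75858} = \left(\frac{113}{45} - 120\right) \frac{1}{75858} = \left(- \frac{5287}{45}\right) \frac{1}{75858} = - \frac{5287}{3413610}$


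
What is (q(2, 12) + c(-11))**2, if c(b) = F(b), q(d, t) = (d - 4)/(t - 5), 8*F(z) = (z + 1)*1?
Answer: 1849/784 ≈ 2.3584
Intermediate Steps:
F(z) = 1/8 + z/8 (F(z) = ((z + 1)*1)/8 = ((1 + z)*1)/8 = (1 + z)/8 = 1/8 + z/8)
q(d, t) = (-4 + d)/(-5 + t)
c(b) = 1/8 + b/8
(q(2, 12) + c(-11))**2 = ((-4 + 2)/(-5 + 12) + (1/8 + (1/8)*(-11)))**2 = (-2/7 + (1/8 - 11/8))**2 = ((1/7)*(-2) - 5/4)**2 = (-2/7 - 5/4)**2 = (-43/28)**2 = 1849/784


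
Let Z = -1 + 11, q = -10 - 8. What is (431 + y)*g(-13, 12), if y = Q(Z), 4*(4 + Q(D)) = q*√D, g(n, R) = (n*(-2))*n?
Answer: -144326 + 1521*√10 ≈ -1.3952e+5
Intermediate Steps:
q = -18
Z = 10
g(n, R) = -2*n² (g(n, R) = (-2*n)*n = -2*n²)
Q(D) = -4 - 9*√D/2 (Q(D) = -4 + (-18*√D)/4 = -4 - 9*√D/2)
y = -4 - 9*√10/2 ≈ -18.230
(431 + y)*g(-13, 12) = (431 + (-4 - 9*√10/2))*(-2*(-13)²) = (427 - 9*√10/2)*(-2*169) = (427 - 9*√10/2)*(-338) = -144326 + 1521*√10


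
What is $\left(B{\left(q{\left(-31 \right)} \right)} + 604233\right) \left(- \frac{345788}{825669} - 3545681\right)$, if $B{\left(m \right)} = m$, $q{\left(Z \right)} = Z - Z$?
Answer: $- \frac{196547544116957649}{91741} \approx -2.1424 \cdot 10^{12}$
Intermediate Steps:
$q{\left(Z \right)} = 0$
$\left(B{\left(q{\left(-31 \right)} \right)} + 604233\right) \left(- \frac{345788}{825669} - 3545681\right) = \left(0 + 604233\right) \left(- \frac{345788}{825669} - 3545681\right) = 604233 \left(\left(-345788\right) \frac{1}{825669} - 3545681\right) = 604233 \left(- \frac{345788}{825669} - 3545681\right) = 604233 \left(- \frac{2927559231377}{825669}\right) = - \frac{196547544116957649}{91741}$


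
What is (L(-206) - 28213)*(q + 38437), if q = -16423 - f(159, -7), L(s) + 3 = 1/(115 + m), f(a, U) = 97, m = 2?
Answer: -72353956507/117 ≈ -6.1841e+8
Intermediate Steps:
L(s) = -350/117 (L(s) = -3 + 1/(115 + 2) = -3 + 1/117 = -350/117)
q = -16520 (q = -16423 - 1*97 = -16423 - 97 = -16520)
(L(-206) - 28213)*(q + 38437) = (-350/117 - 28213)*(-16520 + 38437) = -3301271/117*21917 = -72353956507/117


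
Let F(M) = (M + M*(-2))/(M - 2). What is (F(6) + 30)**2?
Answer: 3249/4 ≈ 812.25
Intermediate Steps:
F(M) = -M/(-2 + M) (F(M) = (M - 2*M)/(-2 + M) = (-M)/(-2 + M) = -M/(-2 + M))
(F(6) + 30)**2 = (-1*6/(-2 + 6) + 30)**2 = (-1*6/4 + 30)**2 = (-1*6*1/4 + 30)**2 = (-3/2 + 30)**2 = (57/2)**2 = 3249/4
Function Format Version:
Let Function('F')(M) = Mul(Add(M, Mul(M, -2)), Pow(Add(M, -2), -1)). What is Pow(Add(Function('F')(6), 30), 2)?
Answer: Rational(3249, 4) ≈ 812.25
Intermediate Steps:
Function('F')(M) = Mul(-1, M, Pow(Add(-2, M), -1)) (Function('F')(M) = Mul(Add(M, Mul(-2, M)), Pow(Add(-2, M), -1)) = Mul(Mul(-1, M), Pow(Add(-2, M), -1)) = Mul(-1, M, Pow(Add(-2, M), -1)))
Pow(Add(Function('F')(6), 30), 2) = Pow(Add(Mul(-1, 6, Pow(Add(-2, 6), -1)), 30), 2) = Pow(Add(Mul(-1, 6, Pow(4, -1)), 30), 2) = Pow(Add(Mul(-1, 6, Rational(1, 4)), 30), 2) = Pow(Add(Rational(-3, 2), 30), 2) = Pow(Rational(57, 2), 2) = Rational(3249, 4)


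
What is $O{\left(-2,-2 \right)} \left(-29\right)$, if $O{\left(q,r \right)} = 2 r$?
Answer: $116$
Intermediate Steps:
$O{\left(-2,-2 \right)} \left(-29\right) = 2 \left(-2\right) \left(-29\right) = \left(-4\right) \left(-29\right) = 116$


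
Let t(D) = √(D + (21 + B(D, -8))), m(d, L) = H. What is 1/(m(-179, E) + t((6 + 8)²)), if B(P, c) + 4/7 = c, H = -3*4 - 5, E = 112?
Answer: -119/564 - √10213/564 ≈ -0.39018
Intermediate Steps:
H = -17 (H = -12 - 5 = -17)
m(d, L) = -17
B(P, c) = -4/7 + c
t(D) = √(87/7 + D) (t(D) = √(D + (21 + (-4/7 - 8))) = √(D + (21 - 60/7)) = √(D + 87/7) = √(87/7 + D))
1/(m(-179, E) + t((6 + 8)²)) = 1/(-17 + √(609 + 49*(6 + 8)²)/7) = 1/(-17 + √(609 + 49*14²)/7) = 1/(-17 + √(609 + 49*196)/7) = 1/(-17 + √(609 + 9604)/7) = 1/(-17 + √10213/7)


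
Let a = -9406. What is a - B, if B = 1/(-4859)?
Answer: -45703753/4859 ≈ -9406.0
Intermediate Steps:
B = -1/4859 ≈ -0.00020580
a - B = -9406 - 1*(-1/4859) = -9406 + 1/4859 = -45703753/4859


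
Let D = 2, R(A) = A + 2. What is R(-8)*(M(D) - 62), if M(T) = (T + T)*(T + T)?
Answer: 276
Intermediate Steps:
R(A) = 2 + A
M(T) = 4*T² (M(T) = (2*T)*(2*T) = 4*T²)
R(-8)*(M(D) - 62) = (2 - 8)*(4*2² - 62) = -6*(4*4 - 62) = -6*(16 - 62) = -6*(-46) = 276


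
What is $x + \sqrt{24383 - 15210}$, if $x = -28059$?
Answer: $-28059 + \sqrt{9173} \approx -27963.0$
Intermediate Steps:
$x + \sqrt{24383 - 15210} = -28059 + \sqrt{24383 - 15210} = -28059 + \sqrt{9173}$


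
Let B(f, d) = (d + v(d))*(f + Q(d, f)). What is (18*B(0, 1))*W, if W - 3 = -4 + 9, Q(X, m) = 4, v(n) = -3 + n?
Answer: -576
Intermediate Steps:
W = 8 (W = 3 + (-4 + 9) = 3 + 5 = 8)
B(f, d) = (-3 + 2*d)*(4 + f) (B(f, d) = (d + (-3 + d))*(f + 4) = (-3 + 2*d)*(4 + f))
(18*B(0, 1))*W = (18*(-12 + 8*1 + 1*0 + 0*(-3 + 1)))*8 = (18*(-12 + 8 + 0 + 0*(-2)))*8 = (18*(-12 + 8 + 0 + 0))*8 = (18*(-4))*8 = -72*8 = -576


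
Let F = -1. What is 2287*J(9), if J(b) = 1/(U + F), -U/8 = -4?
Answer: 2287/31 ≈ 73.774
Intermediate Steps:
U = 32 (U = -8*(-4) = 32)
J(b) = 1/31 (J(b) = 1/(32 - 1) = 1/31)
2287*J(9) = 2287*(1/31) = 2287/31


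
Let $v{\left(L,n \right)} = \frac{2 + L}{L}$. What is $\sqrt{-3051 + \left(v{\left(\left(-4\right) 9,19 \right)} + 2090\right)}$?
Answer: $\frac{i \sqrt{34562}}{6} \approx 30.985 i$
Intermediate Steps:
$v{\left(L,n \right)} = \frac{2 + L}{L}$
$\sqrt{-3051 + \left(v{\left(\left(-4\right) 9,19 \right)} + 2090\right)} = \sqrt{-3051 + \left(\frac{2 - 36}{\left(-4\right) 9} + 2090\right)} = \sqrt{-3051 + \left(\frac{2 - 36}{-36} + 2090\right)} = \sqrt{-3051 + \left(\left(- \frac{1}{36}\right) \left(-34\right) + 2090\right)} = \sqrt{-3051 + \left(\frac{17}{18} + 2090\right)} = \sqrt{-3051 + \frac{37637}{18}} = \sqrt{- \frac{17281}{18}} = \frac{i \sqrt{34562}}{6}$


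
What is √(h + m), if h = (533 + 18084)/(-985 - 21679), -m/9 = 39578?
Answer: I*√45741508901170/11332 ≈ 596.83*I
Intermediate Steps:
m = -356202 (m = -9*39578 = -356202)
h = -18617/22664 (h = 18617/(-22664) = 18617*(-1/22664) = -18617/22664 ≈ -0.82143)
√(h + m) = √(-18617/22664 - 356202) = √(-8072980745/22664) = I*√45741508901170/11332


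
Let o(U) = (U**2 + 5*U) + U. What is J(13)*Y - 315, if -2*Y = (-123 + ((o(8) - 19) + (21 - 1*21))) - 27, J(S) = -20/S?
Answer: -4665/13 ≈ -358.85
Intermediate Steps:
o(U) = U**2 + 6*U
Y = 57/2 (Y = -((-123 + ((8*(6 + 8) - 19) + (21 - 1*21))) - 27)/2 = -((-123 + ((8*14 - 19) + (21 - 21))) - 27)/2 = -((-123 + ((112 - 19) + 0)) - 27)/2 = -((-123 + (93 + 0)) - 27)/2 = -((-123 + 93) - 27)/2 = -(-30 - 27)/2 = -1/2*(-57) = 57/2 ≈ 28.500)
J(13)*Y - 315 = -20/13*(57/2) - 315 = -20*1/13*(57/2) - 315 = -20/13*57/2 - 315 = -570/13 - 315 = -4665/13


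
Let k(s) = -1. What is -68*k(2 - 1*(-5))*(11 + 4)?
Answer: 1020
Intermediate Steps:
-68*k(2 - 1*(-5))*(11 + 4) = -(-68)*(11 + 4) = -(-68)*15 = -68*(-15) = 1020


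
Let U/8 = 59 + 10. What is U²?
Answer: 304704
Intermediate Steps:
U = 552 (U = 8*(59 + 10) = 8*69 = 552)
U² = 552² = 304704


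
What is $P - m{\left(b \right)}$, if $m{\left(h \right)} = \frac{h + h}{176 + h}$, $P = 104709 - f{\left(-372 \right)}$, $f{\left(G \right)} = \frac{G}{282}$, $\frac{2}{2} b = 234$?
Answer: $\frac{1008872927}{9635} \approx 1.0471 \cdot 10^{5}$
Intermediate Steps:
$b = 234$
$f{\left(G \right)} = \frac{G}{282}$ ($f{\left(G \right)} = G \frac{1}{282} = \frac{G}{282}$)
$P = \frac{4921385}{47}$ ($P = 104709 - \frac{1}{282} \left(-372\right) = 104709 - - \frac{62}{47} = 104709 + \frac{62}{47} = \frac{4921385}{47} \approx 1.0471 \cdot 10^{5}$)
$m{\left(h \right)} = \frac{2 h}{176 + h}$
$P - m{\left(b \right)} = \frac{4921385}{47} - 2 \cdot 234 \frac{1}{176 + 234} = \frac{4921385}{47} - 2 \cdot 234 \cdot \frac{1}{410} = \frac{4921385}{47} - \frac{234}{205} = \frac{1008872927}{9635}$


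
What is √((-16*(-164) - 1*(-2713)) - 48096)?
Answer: 3*I*√4751 ≈ 206.78*I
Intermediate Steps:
√((-16*(-164) - 1*(-2713)) - 48096) = √((2624 + 2713) - 48096) = √(5337 - 48096) = √(-42759) = 3*I*√4751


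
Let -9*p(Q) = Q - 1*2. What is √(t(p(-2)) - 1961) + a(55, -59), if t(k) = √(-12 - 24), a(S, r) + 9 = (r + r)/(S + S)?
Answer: -554/55 + √(-1961 + 6*I) ≈ -10.005 + 44.283*I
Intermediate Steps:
a(S, r) = -9 + r/S (a(S, r) = -9 + (r + r)/(S + S) = -9 + (2*r)/((2*S)) = -9 + (2*r)*(1/(2*S)) = -9 + r/S)
p(Q) = 2/9 - Q/9 (p(Q) = -(Q - 1*2)/9 = -(Q - 2)/9 = -(-2 + Q)/9 = 2/9 - Q/9)
t(k) = 6*I (t(k) = √(-36) = 6*I)
√(t(p(-2)) - 1961) + a(55, -59) = √(6*I - 1961) + (-9 - 59/55) = √(-1961 + 6*I) + (-9 - 59*1/55) = √(-1961 + 6*I) + (-9 - 59/55) = √(-1961 + 6*I) - 554/55 = -554/55 + √(-1961 + 6*I)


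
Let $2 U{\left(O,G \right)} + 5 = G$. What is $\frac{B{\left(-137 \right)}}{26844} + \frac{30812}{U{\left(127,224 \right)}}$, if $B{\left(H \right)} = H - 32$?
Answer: $\frac{551399215}{1959612} \approx 281.38$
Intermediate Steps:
$B{\left(H \right)} = -32 + H$ ($B{\left(H \right)} = H - 32 = -32 + H$)
$U{\left(O,G \right)} = - \frac{5}{2} + \frac{G}{2}$
$\frac{B{\left(-137 \right)}}{26844} + \frac{30812}{U{\left(127,224 \right)}} = \frac{-32 - 137}{26844} + \frac{30812}{- \frac{5}{2} + \frac{1}{2} \cdot 224} = \left(-169\right) \frac{1}{26844} + \frac{30812}{- \frac{5}{2} + 112} = - \frac{169}{26844} + \frac{30812}{\frac{219}{2}} = - \frac{169}{26844} + 30812 \cdot \frac{2}{219} = - \frac{169}{26844} + \frac{61624}{219} = \frac{551399215}{1959612}$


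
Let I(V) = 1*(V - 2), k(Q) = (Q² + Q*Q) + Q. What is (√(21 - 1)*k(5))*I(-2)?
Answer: -440*√5 ≈ -983.87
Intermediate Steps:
k(Q) = Q + 2*Q² (k(Q) = (Q² + Q²) + Q = 2*Q² + Q = Q + 2*Q²)
I(V) = -2 + V (I(V) = 1*(-2 + V) = -2 + V)
(√(21 - 1)*k(5))*I(-2) = (√(21 - 1)*(5*(1 + 2*5)))*(-2 - 2) = (√20*(5*(1 + 10)))*(-4) = ((2*√5)*(5*11))*(-4) = ((2*√5)*55)*(-4) = (110*√5)*(-4) = -440*√5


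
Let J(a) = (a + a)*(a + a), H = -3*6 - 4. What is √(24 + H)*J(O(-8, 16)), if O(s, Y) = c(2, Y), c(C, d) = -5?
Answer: 100*√2 ≈ 141.42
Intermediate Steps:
H = -22 (H = -18 - 4 = -22)
O(s, Y) = -5
J(a) = 4*a² (J(a) = (2*a)*(2*a) = 4*a²)
√(24 + H)*J(O(-8, 16)) = √(24 - 22)*(4*(-5)²) = √2*(4*25) = √2*100 = 100*√2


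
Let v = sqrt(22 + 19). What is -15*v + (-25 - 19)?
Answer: -44 - 15*sqrt(41) ≈ -140.05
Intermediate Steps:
v = sqrt(41) ≈ 6.4031
-15*v + (-25 - 19) = -15*sqrt(41) + (-25 - 19) = -15*sqrt(41) - 44 = -44 - 15*sqrt(41)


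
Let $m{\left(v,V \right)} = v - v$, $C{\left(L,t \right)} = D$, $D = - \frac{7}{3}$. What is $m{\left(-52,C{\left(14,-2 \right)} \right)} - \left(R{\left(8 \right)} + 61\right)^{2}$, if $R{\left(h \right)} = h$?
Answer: $-4761$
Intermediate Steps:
$D = - \frac{7}{3}$ ($D = \left(-7\right) \frac{1}{3} = - \frac{7}{3} \approx -2.3333$)
$C{\left(L,t \right)} = - \frac{7}{3}$
$m{\left(v,V \right)} = 0$
$m{\left(-52,C{\left(14,-2 \right)} \right)} - \left(R{\left(8 \right)} + 61\right)^{2} = 0 - \left(8 + 61\right)^{2} = 0 - 69^{2} = 0 - 4761 = -4761$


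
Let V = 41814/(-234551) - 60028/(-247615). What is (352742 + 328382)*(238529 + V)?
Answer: 9435865162745789556972/58078345865 ≈ 1.6247e+11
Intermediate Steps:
V = 3725853818/58078345865 (V = 41814*(-1/234551) - 60028*(-1/247615) = -41814/234551 + 60028/247615 = 3725853818/58078345865 ≈ 0.064152)
(352742 + 328382)*(238529 + V) = (352742 + 328382)*(238529 + 3725853818/58078345865) = 681124*(13853373486686403/58078345865) = 9435865162745789556972/58078345865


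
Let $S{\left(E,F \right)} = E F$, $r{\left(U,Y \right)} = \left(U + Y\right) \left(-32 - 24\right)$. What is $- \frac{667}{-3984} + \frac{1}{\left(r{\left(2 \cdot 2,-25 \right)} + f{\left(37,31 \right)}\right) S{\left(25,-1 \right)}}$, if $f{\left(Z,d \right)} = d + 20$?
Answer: $\frac{6818747}{40736400} \approx 0.16739$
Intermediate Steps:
$f{\left(Z,d \right)} = 20 + d$
$r{\left(U,Y \right)} = - 56 U - 56 Y$ ($r{\left(U,Y \right)} = \left(U + Y\right) \left(-56\right) = - 56 U - 56 Y$)
$- \frac{667}{-3984} + \frac{1}{\left(r{\left(2 \cdot 2,-25 \right)} + f{\left(37,31 \right)}\right) S{\left(25,-1 \right)}} = - \frac{667}{-3984} + \frac{1}{\left(\left(- 56 \cdot 2 \cdot 2 - -1400\right) + \left(20 + 31\right)\right) 25 \left(-1\right)} = \left(-667\right) \left(- \frac{1}{3984}\right) + \frac{1}{\left(\left(\left(-56\right) 4 + 1400\right) + 51\right) \left(-25\right)} = \frac{667}{3984} + \frac{1}{\left(-224 + 1400\right) + 51} \left(- \frac{1}{25}\right) = \frac{667}{3984} + \frac{1}{1176 + 51} \left(- \frac{1}{25}\right) = \frac{667}{3984} + \frac{1}{1227} \left(- \frac{1}{25}\right) = \frac{667}{3984} - \frac{1}{30675} = \frac{6818747}{40736400}$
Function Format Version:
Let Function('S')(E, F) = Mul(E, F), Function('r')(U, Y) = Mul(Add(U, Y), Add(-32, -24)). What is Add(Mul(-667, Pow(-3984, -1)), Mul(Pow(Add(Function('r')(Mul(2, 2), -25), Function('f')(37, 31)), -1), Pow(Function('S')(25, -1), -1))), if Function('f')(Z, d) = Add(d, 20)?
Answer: Rational(6818747, 40736400) ≈ 0.16739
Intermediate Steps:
Function('f')(Z, d) = Add(20, d)
Function('r')(U, Y) = Add(Mul(-56, U), Mul(-56, Y)) (Function('r')(U, Y) = Mul(Add(U, Y), -56) = Add(Mul(-56, U), Mul(-56, Y)))
Add(Mul(-667, Pow(-3984, -1)), Mul(Pow(Add(Function('r')(Mul(2, 2), -25), Function('f')(37, 31)), -1), Pow(Function('S')(25, -1), -1))) = Add(Mul(-667, Pow(-3984, -1)), Mul(Pow(Add(Add(Mul(-56, Mul(2, 2)), Mul(-56, -25)), Add(20, 31)), -1), Pow(Mul(25, -1), -1))) = Add(Mul(-667, Rational(-1, 3984)), Mul(Pow(Add(Add(Mul(-56, 4), 1400), 51), -1), Pow(-25, -1))) = Add(Rational(667, 3984), Mul(Pow(Add(Add(-224, 1400), 51), -1), Rational(-1, 25))) = Add(Rational(667, 3984), Mul(Pow(Add(1176, 51), -1), Rational(-1, 25))) = Add(Rational(667, 3984), Mul(Pow(1227, -1), Rational(-1, 25))) = Add(Rational(667, 3984), Mul(Rational(1, 1227), Rational(-1, 25))) = Add(Rational(667, 3984), Rational(-1, 30675)) = Rational(6818747, 40736400)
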